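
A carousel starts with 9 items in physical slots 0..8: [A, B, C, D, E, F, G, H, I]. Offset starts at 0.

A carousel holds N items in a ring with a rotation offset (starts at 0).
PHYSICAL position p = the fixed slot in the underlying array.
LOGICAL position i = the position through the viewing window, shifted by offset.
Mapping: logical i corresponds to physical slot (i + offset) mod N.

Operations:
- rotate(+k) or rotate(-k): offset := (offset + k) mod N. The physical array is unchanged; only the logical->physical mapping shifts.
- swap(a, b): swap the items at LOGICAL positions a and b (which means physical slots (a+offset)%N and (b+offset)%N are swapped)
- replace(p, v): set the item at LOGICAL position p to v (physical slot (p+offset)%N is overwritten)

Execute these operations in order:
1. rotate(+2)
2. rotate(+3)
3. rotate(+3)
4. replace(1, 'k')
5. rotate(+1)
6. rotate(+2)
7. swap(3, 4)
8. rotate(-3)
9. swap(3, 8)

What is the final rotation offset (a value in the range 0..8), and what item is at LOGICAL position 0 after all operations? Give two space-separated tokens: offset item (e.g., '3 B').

Answer: 8 I

Derivation:
After op 1 (rotate(+2)): offset=2, physical=[A,B,C,D,E,F,G,H,I], logical=[C,D,E,F,G,H,I,A,B]
After op 2 (rotate(+3)): offset=5, physical=[A,B,C,D,E,F,G,H,I], logical=[F,G,H,I,A,B,C,D,E]
After op 3 (rotate(+3)): offset=8, physical=[A,B,C,D,E,F,G,H,I], logical=[I,A,B,C,D,E,F,G,H]
After op 4 (replace(1, 'k')): offset=8, physical=[k,B,C,D,E,F,G,H,I], logical=[I,k,B,C,D,E,F,G,H]
After op 5 (rotate(+1)): offset=0, physical=[k,B,C,D,E,F,G,H,I], logical=[k,B,C,D,E,F,G,H,I]
After op 6 (rotate(+2)): offset=2, physical=[k,B,C,D,E,F,G,H,I], logical=[C,D,E,F,G,H,I,k,B]
After op 7 (swap(3, 4)): offset=2, physical=[k,B,C,D,E,G,F,H,I], logical=[C,D,E,G,F,H,I,k,B]
After op 8 (rotate(-3)): offset=8, physical=[k,B,C,D,E,G,F,H,I], logical=[I,k,B,C,D,E,G,F,H]
After op 9 (swap(3, 8)): offset=8, physical=[k,B,H,D,E,G,F,C,I], logical=[I,k,B,H,D,E,G,F,C]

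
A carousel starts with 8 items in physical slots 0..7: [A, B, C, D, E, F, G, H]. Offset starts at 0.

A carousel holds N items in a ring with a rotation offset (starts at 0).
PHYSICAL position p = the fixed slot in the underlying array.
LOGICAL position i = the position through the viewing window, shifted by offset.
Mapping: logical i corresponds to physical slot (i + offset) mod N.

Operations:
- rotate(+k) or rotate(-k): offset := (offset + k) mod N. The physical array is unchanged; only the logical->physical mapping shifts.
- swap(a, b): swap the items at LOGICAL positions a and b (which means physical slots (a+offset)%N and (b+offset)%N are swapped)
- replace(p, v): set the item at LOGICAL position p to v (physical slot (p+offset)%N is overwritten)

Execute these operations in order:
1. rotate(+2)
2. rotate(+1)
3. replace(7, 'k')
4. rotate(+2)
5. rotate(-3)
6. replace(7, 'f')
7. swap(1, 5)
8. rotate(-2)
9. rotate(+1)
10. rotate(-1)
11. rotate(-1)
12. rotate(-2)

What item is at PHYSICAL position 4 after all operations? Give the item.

After op 1 (rotate(+2)): offset=2, physical=[A,B,C,D,E,F,G,H], logical=[C,D,E,F,G,H,A,B]
After op 2 (rotate(+1)): offset=3, physical=[A,B,C,D,E,F,G,H], logical=[D,E,F,G,H,A,B,C]
After op 3 (replace(7, 'k')): offset=3, physical=[A,B,k,D,E,F,G,H], logical=[D,E,F,G,H,A,B,k]
After op 4 (rotate(+2)): offset=5, physical=[A,B,k,D,E,F,G,H], logical=[F,G,H,A,B,k,D,E]
After op 5 (rotate(-3)): offset=2, physical=[A,B,k,D,E,F,G,H], logical=[k,D,E,F,G,H,A,B]
After op 6 (replace(7, 'f')): offset=2, physical=[A,f,k,D,E,F,G,H], logical=[k,D,E,F,G,H,A,f]
After op 7 (swap(1, 5)): offset=2, physical=[A,f,k,H,E,F,G,D], logical=[k,H,E,F,G,D,A,f]
After op 8 (rotate(-2)): offset=0, physical=[A,f,k,H,E,F,G,D], logical=[A,f,k,H,E,F,G,D]
After op 9 (rotate(+1)): offset=1, physical=[A,f,k,H,E,F,G,D], logical=[f,k,H,E,F,G,D,A]
After op 10 (rotate(-1)): offset=0, physical=[A,f,k,H,E,F,G,D], logical=[A,f,k,H,E,F,G,D]
After op 11 (rotate(-1)): offset=7, physical=[A,f,k,H,E,F,G,D], logical=[D,A,f,k,H,E,F,G]
After op 12 (rotate(-2)): offset=5, physical=[A,f,k,H,E,F,G,D], logical=[F,G,D,A,f,k,H,E]

Answer: E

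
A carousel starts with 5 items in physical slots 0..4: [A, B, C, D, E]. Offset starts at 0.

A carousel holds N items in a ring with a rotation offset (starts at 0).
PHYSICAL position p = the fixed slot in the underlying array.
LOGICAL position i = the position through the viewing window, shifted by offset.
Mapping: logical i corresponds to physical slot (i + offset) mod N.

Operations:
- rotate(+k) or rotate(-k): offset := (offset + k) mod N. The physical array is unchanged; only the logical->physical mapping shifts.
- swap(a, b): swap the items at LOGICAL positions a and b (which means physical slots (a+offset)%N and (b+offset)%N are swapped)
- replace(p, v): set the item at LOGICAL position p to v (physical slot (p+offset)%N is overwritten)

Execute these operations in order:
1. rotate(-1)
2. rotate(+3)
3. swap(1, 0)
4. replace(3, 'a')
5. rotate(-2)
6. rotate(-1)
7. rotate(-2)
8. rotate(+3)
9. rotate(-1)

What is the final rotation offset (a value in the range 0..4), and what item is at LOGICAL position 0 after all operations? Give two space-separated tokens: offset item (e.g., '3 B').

After op 1 (rotate(-1)): offset=4, physical=[A,B,C,D,E], logical=[E,A,B,C,D]
After op 2 (rotate(+3)): offset=2, physical=[A,B,C,D,E], logical=[C,D,E,A,B]
After op 3 (swap(1, 0)): offset=2, physical=[A,B,D,C,E], logical=[D,C,E,A,B]
After op 4 (replace(3, 'a')): offset=2, physical=[a,B,D,C,E], logical=[D,C,E,a,B]
After op 5 (rotate(-2)): offset=0, physical=[a,B,D,C,E], logical=[a,B,D,C,E]
After op 6 (rotate(-1)): offset=4, physical=[a,B,D,C,E], logical=[E,a,B,D,C]
After op 7 (rotate(-2)): offset=2, physical=[a,B,D,C,E], logical=[D,C,E,a,B]
After op 8 (rotate(+3)): offset=0, physical=[a,B,D,C,E], logical=[a,B,D,C,E]
After op 9 (rotate(-1)): offset=4, physical=[a,B,D,C,E], logical=[E,a,B,D,C]

Answer: 4 E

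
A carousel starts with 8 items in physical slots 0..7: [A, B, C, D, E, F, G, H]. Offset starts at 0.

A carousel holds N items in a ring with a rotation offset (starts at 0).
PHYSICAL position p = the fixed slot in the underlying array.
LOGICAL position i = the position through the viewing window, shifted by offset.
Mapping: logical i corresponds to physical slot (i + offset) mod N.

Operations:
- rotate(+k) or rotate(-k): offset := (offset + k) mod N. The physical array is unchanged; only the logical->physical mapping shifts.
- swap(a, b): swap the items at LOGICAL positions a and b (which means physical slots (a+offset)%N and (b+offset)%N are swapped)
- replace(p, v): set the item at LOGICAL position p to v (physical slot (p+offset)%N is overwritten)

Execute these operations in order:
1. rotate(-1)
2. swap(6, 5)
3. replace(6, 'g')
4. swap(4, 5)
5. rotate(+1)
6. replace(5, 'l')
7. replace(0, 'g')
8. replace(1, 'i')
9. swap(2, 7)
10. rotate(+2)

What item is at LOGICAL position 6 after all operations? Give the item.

After op 1 (rotate(-1)): offset=7, physical=[A,B,C,D,E,F,G,H], logical=[H,A,B,C,D,E,F,G]
After op 2 (swap(6, 5)): offset=7, physical=[A,B,C,D,F,E,G,H], logical=[H,A,B,C,D,F,E,G]
After op 3 (replace(6, 'g')): offset=7, physical=[A,B,C,D,F,g,G,H], logical=[H,A,B,C,D,F,g,G]
After op 4 (swap(4, 5)): offset=7, physical=[A,B,C,F,D,g,G,H], logical=[H,A,B,C,F,D,g,G]
After op 5 (rotate(+1)): offset=0, physical=[A,B,C,F,D,g,G,H], logical=[A,B,C,F,D,g,G,H]
After op 6 (replace(5, 'l')): offset=0, physical=[A,B,C,F,D,l,G,H], logical=[A,B,C,F,D,l,G,H]
After op 7 (replace(0, 'g')): offset=0, physical=[g,B,C,F,D,l,G,H], logical=[g,B,C,F,D,l,G,H]
After op 8 (replace(1, 'i')): offset=0, physical=[g,i,C,F,D,l,G,H], logical=[g,i,C,F,D,l,G,H]
After op 9 (swap(2, 7)): offset=0, physical=[g,i,H,F,D,l,G,C], logical=[g,i,H,F,D,l,G,C]
After op 10 (rotate(+2)): offset=2, physical=[g,i,H,F,D,l,G,C], logical=[H,F,D,l,G,C,g,i]

Answer: g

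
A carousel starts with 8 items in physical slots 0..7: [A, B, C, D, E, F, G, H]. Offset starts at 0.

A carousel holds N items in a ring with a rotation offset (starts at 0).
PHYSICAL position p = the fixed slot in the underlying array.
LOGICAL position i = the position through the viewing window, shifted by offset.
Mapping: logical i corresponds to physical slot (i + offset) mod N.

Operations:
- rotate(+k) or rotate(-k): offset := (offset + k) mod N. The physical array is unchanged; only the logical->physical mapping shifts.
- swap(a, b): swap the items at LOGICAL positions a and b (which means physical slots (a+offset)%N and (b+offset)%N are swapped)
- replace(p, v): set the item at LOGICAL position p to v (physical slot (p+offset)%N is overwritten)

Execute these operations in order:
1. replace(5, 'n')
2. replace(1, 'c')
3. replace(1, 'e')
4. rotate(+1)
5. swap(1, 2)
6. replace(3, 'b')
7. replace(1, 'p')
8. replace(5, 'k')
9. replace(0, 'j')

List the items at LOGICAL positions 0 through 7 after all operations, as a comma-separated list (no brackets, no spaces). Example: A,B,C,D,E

After op 1 (replace(5, 'n')): offset=0, physical=[A,B,C,D,E,n,G,H], logical=[A,B,C,D,E,n,G,H]
After op 2 (replace(1, 'c')): offset=0, physical=[A,c,C,D,E,n,G,H], logical=[A,c,C,D,E,n,G,H]
After op 3 (replace(1, 'e')): offset=0, physical=[A,e,C,D,E,n,G,H], logical=[A,e,C,D,E,n,G,H]
After op 4 (rotate(+1)): offset=1, physical=[A,e,C,D,E,n,G,H], logical=[e,C,D,E,n,G,H,A]
After op 5 (swap(1, 2)): offset=1, physical=[A,e,D,C,E,n,G,H], logical=[e,D,C,E,n,G,H,A]
After op 6 (replace(3, 'b')): offset=1, physical=[A,e,D,C,b,n,G,H], logical=[e,D,C,b,n,G,H,A]
After op 7 (replace(1, 'p')): offset=1, physical=[A,e,p,C,b,n,G,H], logical=[e,p,C,b,n,G,H,A]
After op 8 (replace(5, 'k')): offset=1, physical=[A,e,p,C,b,n,k,H], logical=[e,p,C,b,n,k,H,A]
After op 9 (replace(0, 'j')): offset=1, physical=[A,j,p,C,b,n,k,H], logical=[j,p,C,b,n,k,H,A]

Answer: j,p,C,b,n,k,H,A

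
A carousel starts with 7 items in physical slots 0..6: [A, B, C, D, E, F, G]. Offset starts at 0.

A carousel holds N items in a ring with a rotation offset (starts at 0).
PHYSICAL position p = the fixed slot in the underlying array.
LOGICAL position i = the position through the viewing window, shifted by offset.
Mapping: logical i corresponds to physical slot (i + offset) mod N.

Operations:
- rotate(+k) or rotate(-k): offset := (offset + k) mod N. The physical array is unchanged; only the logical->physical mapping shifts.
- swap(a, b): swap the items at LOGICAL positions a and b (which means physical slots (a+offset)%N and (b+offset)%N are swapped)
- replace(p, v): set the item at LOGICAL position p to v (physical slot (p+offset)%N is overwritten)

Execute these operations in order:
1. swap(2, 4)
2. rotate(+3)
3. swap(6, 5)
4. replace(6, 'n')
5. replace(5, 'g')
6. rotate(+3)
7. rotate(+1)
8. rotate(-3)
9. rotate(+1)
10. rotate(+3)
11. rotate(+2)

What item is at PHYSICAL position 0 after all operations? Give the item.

Answer: A

Derivation:
After op 1 (swap(2, 4)): offset=0, physical=[A,B,E,D,C,F,G], logical=[A,B,E,D,C,F,G]
After op 2 (rotate(+3)): offset=3, physical=[A,B,E,D,C,F,G], logical=[D,C,F,G,A,B,E]
After op 3 (swap(6, 5)): offset=3, physical=[A,E,B,D,C,F,G], logical=[D,C,F,G,A,E,B]
After op 4 (replace(6, 'n')): offset=3, physical=[A,E,n,D,C,F,G], logical=[D,C,F,G,A,E,n]
After op 5 (replace(5, 'g')): offset=3, physical=[A,g,n,D,C,F,G], logical=[D,C,F,G,A,g,n]
After op 6 (rotate(+3)): offset=6, physical=[A,g,n,D,C,F,G], logical=[G,A,g,n,D,C,F]
After op 7 (rotate(+1)): offset=0, physical=[A,g,n,D,C,F,G], logical=[A,g,n,D,C,F,G]
After op 8 (rotate(-3)): offset=4, physical=[A,g,n,D,C,F,G], logical=[C,F,G,A,g,n,D]
After op 9 (rotate(+1)): offset=5, physical=[A,g,n,D,C,F,G], logical=[F,G,A,g,n,D,C]
After op 10 (rotate(+3)): offset=1, physical=[A,g,n,D,C,F,G], logical=[g,n,D,C,F,G,A]
After op 11 (rotate(+2)): offset=3, physical=[A,g,n,D,C,F,G], logical=[D,C,F,G,A,g,n]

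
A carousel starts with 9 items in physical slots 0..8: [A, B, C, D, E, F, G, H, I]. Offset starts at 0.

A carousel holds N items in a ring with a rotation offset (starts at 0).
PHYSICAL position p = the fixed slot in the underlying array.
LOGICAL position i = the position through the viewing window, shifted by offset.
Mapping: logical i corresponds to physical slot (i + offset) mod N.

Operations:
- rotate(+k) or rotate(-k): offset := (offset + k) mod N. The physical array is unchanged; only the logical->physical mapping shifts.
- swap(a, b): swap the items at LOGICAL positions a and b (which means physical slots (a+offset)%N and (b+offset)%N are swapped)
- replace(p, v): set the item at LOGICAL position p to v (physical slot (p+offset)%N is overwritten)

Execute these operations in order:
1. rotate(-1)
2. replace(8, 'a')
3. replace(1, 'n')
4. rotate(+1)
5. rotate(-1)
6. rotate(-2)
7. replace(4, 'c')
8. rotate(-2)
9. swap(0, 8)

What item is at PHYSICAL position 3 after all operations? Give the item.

After op 1 (rotate(-1)): offset=8, physical=[A,B,C,D,E,F,G,H,I], logical=[I,A,B,C,D,E,F,G,H]
After op 2 (replace(8, 'a')): offset=8, physical=[A,B,C,D,E,F,G,a,I], logical=[I,A,B,C,D,E,F,G,a]
After op 3 (replace(1, 'n')): offset=8, physical=[n,B,C,D,E,F,G,a,I], logical=[I,n,B,C,D,E,F,G,a]
After op 4 (rotate(+1)): offset=0, physical=[n,B,C,D,E,F,G,a,I], logical=[n,B,C,D,E,F,G,a,I]
After op 5 (rotate(-1)): offset=8, physical=[n,B,C,D,E,F,G,a,I], logical=[I,n,B,C,D,E,F,G,a]
After op 6 (rotate(-2)): offset=6, physical=[n,B,C,D,E,F,G,a,I], logical=[G,a,I,n,B,C,D,E,F]
After op 7 (replace(4, 'c')): offset=6, physical=[n,c,C,D,E,F,G,a,I], logical=[G,a,I,n,c,C,D,E,F]
After op 8 (rotate(-2)): offset=4, physical=[n,c,C,D,E,F,G,a,I], logical=[E,F,G,a,I,n,c,C,D]
After op 9 (swap(0, 8)): offset=4, physical=[n,c,C,E,D,F,G,a,I], logical=[D,F,G,a,I,n,c,C,E]

Answer: E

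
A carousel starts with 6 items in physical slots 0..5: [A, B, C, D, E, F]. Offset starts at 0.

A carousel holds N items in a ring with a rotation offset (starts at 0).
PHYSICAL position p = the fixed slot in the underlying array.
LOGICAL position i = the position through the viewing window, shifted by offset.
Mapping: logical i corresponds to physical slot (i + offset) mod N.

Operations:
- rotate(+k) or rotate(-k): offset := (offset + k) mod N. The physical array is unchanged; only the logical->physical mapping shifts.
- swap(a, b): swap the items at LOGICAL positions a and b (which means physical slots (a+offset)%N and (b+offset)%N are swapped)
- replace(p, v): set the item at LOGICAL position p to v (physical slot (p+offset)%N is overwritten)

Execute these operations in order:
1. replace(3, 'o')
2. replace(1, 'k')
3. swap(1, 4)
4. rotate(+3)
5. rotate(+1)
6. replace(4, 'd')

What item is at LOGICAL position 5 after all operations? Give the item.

After op 1 (replace(3, 'o')): offset=0, physical=[A,B,C,o,E,F], logical=[A,B,C,o,E,F]
After op 2 (replace(1, 'k')): offset=0, physical=[A,k,C,o,E,F], logical=[A,k,C,o,E,F]
After op 3 (swap(1, 4)): offset=0, physical=[A,E,C,o,k,F], logical=[A,E,C,o,k,F]
After op 4 (rotate(+3)): offset=3, physical=[A,E,C,o,k,F], logical=[o,k,F,A,E,C]
After op 5 (rotate(+1)): offset=4, physical=[A,E,C,o,k,F], logical=[k,F,A,E,C,o]
After op 6 (replace(4, 'd')): offset=4, physical=[A,E,d,o,k,F], logical=[k,F,A,E,d,o]

Answer: o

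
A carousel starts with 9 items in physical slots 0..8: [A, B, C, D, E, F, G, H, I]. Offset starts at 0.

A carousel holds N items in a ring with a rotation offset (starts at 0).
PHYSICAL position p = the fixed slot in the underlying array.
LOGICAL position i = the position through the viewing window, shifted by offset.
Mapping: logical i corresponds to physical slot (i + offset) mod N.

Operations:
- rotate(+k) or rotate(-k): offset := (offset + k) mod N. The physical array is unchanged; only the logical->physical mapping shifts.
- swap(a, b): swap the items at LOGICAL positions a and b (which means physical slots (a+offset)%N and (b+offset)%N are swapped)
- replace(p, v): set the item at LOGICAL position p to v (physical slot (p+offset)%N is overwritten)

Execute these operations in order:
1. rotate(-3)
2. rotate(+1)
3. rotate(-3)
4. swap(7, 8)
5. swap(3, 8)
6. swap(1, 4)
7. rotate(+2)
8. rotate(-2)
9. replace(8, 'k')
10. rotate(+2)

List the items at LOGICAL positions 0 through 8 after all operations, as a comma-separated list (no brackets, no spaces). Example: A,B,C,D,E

After op 1 (rotate(-3)): offset=6, physical=[A,B,C,D,E,F,G,H,I], logical=[G,H,I,A,B,C,D,E,F]
After op 2 (rotate(+1)): offset=7, physical=[A,B,C,D,E,F,G,H,I], logical=[H,I,A,B,C,D,E,F,G]
After op 3 (rotate(-3)): offset=4, physical=[A,B,C,D,E,F,G,H,I], logical=[E,F,G,H,I,A,B,C,D]
After op 4 (swap(7, 8)): offset=4, physical=[A,B,D,C,E,F,G,H,I], logical=[E,F,G,H,I,A,B,D,C]
After op 5 (swap(3, 8)): offset=4, physical=[A,B,D,H,E,F,G,C,I], logical=[E,F,G,C,I,A,B,D,H]
After op 6 (swap(1, 4)): offset=4, physical=[A,B,D,H,E,I,G,C,F], logical=[E,I,G,C,F,A,B,D,H]
After op 7 (rotate(+2)): offset=6, physical=[A,B,D,H,E,I,G,C,F], logical=[G,C,F,A,B,D,H,E,I]
After op 8 (rotate(-2)): offset=4, physical=[A,B,D,H,E,I,G,C,F], logical=[E,I,G,C,F,A,B,D,H]
After op 9 (replace(8, 'k')): offset=4, physical=[A,B,D,k,E,I,G,C,F], logical=[E,I,G,C,F,A,B,D,k]
After op 10 (rotate(+2)): offset=6, physical=[A,B,D,k,E,I,G,C,F], logical=[G,C,F,A,B,D,k,E,I]

Answer: G,C,F,A,B,D,k,E,I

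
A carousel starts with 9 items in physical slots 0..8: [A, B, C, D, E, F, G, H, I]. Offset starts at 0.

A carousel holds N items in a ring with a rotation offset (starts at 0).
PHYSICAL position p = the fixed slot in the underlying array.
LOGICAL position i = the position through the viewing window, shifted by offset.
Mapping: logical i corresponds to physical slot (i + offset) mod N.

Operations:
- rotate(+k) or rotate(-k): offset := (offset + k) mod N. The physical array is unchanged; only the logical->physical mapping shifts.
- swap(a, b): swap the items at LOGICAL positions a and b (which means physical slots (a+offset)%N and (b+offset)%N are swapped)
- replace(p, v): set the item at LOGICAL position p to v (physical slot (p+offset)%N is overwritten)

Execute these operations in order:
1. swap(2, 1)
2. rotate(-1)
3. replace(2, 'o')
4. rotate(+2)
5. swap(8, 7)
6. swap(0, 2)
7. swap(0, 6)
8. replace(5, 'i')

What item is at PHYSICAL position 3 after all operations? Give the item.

After op 1 (swap(2, 1)): offset=0, physical=[A,C,B,D,E,F,G,H,I], logical=[A,C,B,D,E,F,G,H,I]
After op 2 (rotate(-1)): offset=8, physical=[A,C,B,D,E,F,G,H,I], logical=[I,A,C,B,D,E,F,G,H]
After op 3 (replace(2, 'o')): offset=8, physical=[A,o,B,D,E,F,G,H,I], logical=[I,A,o,B,D,E,F,G,H]
After op 4 (rotate(+2)): offset=1, physical=[A,o,B,D,E,F,G,H,I], logical=[o,B,D,E,F,G,H,I,A]
After op 5 (swap(8, 7)): offset=1, physical=[I,o,B,D,E,F,G,H,A], logical=[o,B,D,E,F,G,H,A,I]
After op 6 (swap(0, 2)): offset=1, physical=[I,D,B,o,E,F,G,H,A], logical=[D,B,o,E,F,G,H,A,I]
After op 7 (swap(0, 6)): offset=1, physical=[I,H,B,o,E,F,G,D,A], logical=[H,B,o,E,F,G,D,A,I]
After op 8 (replace(5, 'i')): offset=1, physical=[I,H,B,o,E,F,i,D,A], logical=[H,B,o,E,F,i,D,A,I]

Answer: o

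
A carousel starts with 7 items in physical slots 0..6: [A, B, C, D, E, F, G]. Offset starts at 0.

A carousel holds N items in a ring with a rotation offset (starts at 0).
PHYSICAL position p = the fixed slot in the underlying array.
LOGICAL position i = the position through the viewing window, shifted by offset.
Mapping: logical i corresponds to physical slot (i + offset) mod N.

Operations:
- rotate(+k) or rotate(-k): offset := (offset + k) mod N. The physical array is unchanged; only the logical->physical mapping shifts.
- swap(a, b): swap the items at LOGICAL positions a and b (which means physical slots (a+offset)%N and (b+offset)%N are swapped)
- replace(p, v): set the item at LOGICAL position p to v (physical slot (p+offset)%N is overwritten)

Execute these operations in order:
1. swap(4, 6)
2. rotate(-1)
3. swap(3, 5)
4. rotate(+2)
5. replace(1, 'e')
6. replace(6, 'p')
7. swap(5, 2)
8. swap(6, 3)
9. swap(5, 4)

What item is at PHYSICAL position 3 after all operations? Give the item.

Answer: E

Derivation:
After op 1 (swap(4, 6)): offset=0, physical=[A,B,C,D,G,F,E], logical=[A,B,C,D,G,F,E]
After op 2 (rotate(-1)): offset=6, physical=[A,B,C,D,G,F,E], logical=[E,A,B,C,D,G,F]
After op 3 (swap(3, 5)): offset=6, physical=[A,B,G,D,C,F,E], logical=[E,A,B,G,D,C,F]
After op 4 (rotate(+2)): offset=1, physical=[A,B,G,D,C,F,E], logical=[B,G,D,C,F,E,A]
After op 5 (replace(1, 'e')): offset=1, physical=[A,B,e,D,C,F,E], logical=[B,e,D,C,F,E,A]
After op 6 (replace(6, 'p')): offset=1, physical=[p,B,e,D,C,F,E], logical=[B,e,D,C,F,E,p]
After op 7 (swap(5, 2)): offset=1, physical=[p,B,e,E,C,F,D], logical=[B,e,E,C,F,D,p]
After op 8 (swap(6, 3)): offset=1, physical=[C,B,e,E,p,F,D], logical=[B,e,E,p,F,D,C]
After op 9 (swap(5, 4)): offset=1, physical=[C,B,e,E,p,D,F], logical=[B,e,E,p,D,F,C]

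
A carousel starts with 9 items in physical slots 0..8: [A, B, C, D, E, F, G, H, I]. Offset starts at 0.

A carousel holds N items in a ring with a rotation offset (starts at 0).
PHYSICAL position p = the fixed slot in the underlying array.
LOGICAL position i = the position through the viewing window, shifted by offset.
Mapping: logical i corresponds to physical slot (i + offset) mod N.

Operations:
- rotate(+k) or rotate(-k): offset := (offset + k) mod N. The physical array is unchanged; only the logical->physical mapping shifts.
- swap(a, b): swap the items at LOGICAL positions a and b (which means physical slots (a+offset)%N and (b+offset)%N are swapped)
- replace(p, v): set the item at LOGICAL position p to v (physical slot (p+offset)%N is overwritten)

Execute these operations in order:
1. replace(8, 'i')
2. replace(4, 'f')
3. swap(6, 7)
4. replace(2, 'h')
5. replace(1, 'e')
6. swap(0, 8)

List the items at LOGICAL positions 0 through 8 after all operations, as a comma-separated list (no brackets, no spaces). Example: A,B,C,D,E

After op 1 (replace(8, 'i')): offset=0, physical=[A,B,C,D,E,F,G,H,i], logical=[A,B,C,D,E,F,G,H,i]
After op 2 (replace(4, 'f')): offset=0, physical=[A,B,C,D,f,F,G,H,i], logical=[A,B,C,D,f,F,G,H,i]
After op 3 (swap(6, 7)): offset=0, physical=[A,B,C,D,f,F,H,G,i], logical=[A,B,C,D,f,F,H,G,i]
After op 4 (replace(2, 'h')): offset=0, physical=[A,B,h,D,f,F,H,G,i], logical=[A,B,h,D,f,F,H,G,i]
After op 5 (replace(1, 'e')): offset=0, physical=[A,e,h,D,f,F,H,G,i], logical=[A,e,h,D,f,F,H,G,i]
After op 6 (swap(0, 8)): offset=0, physical=[i,e,h,D,f,F,H,G,A], logical=[i,e,h,D,f,F,H,G,A]

Answer: i,e,h,D,f,F,H,G,A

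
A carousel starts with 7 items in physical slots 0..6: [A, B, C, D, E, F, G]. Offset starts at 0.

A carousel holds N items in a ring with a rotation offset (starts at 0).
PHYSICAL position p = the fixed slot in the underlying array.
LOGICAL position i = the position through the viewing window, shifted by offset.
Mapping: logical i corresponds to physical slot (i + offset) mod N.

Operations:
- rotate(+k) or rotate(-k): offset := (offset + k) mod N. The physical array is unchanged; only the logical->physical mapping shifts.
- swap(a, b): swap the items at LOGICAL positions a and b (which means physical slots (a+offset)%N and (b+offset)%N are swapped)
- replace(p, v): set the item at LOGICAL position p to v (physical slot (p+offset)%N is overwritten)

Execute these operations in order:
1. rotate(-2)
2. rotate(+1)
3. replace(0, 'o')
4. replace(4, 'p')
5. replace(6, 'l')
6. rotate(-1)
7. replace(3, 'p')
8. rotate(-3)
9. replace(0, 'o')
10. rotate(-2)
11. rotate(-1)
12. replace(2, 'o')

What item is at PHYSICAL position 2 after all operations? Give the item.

Answer: o

Derivation:
After op 1 (rotate(-2)): offset=5, physical=[A,B,C,D,E,F,G], logical=[F,G,A,B,C,D,E]
After op 2 (rotate(+1)): offset=6, physical=[A,B,C,D,E,F,G], logical=[G,A,B,C,D,E,F]
After op 3 (replace(0, 'o')): offset=6, physical=[A,B,C,D,E,F,o], logical=[o,A,B,C,D,E,F]
After op 4 (replace(4, 'p')): offset=6, physical=[A,B,C,p,E,F,o], logical=[o,A,B,C,p,E,F]
After op 5 (replace(6, 'l')): offset=6, physical=[A,B,C,p,E,l,o], logical=[o,A,B,C,p,E,l]
After op 6 (rotate(-1)): offset=5, physical=[A,B,C,p,E,l,o], logical=[l,o,A,B,C,p,E]
After op 7 (replace(3, 'p')): offset=5, physical=[A,p,C,p,E,l,o], logical=[l,o,A,p,C,p,E]
After op 8 (rotate(-3)): offset=2, physical=[A,p,C,p,E,l,o], logical=[C,p,E,l,o,A,p]
After op 9 (replace(0, 'o')): offset=2, physical=[A,p,o,p,E,l,o], logical=[o,p,E,l,o,A,p]
After op 10 (rotate(-2)): offset=0, physical=[A,p,o,p,E,l,o], logical=[A,p,o,p,E,l,o]
After op 11 (rotate(-1)): offset=6, physical=[A,p,o,p,E,l,o], logical=[o,A,p,o,p,E,l]
After op 12 (replace(2, 'o')): offset=6, physical=[A,o,o,p,E,l,o], logical=[o,A,o,o,p,E,l]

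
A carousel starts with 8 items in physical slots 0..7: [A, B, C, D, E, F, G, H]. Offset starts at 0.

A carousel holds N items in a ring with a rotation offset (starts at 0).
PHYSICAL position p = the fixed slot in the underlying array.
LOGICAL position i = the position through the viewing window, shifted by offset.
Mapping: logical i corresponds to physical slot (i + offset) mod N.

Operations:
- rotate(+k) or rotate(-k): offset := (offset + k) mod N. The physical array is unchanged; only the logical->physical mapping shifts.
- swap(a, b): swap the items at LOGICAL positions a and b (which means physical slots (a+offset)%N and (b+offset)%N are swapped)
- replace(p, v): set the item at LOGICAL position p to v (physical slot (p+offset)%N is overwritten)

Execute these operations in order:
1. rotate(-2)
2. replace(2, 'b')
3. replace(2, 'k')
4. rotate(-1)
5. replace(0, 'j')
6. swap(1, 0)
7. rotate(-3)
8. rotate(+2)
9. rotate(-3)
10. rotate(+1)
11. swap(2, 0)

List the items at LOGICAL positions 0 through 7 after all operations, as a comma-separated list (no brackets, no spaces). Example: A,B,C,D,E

Answer: E,D,C,G,j,H,k,B

Derivation:
After op 1 (rotate(-2)): offset=6, physical=[A,B,C,D,E,F,G,H], logical=[G,H,A,B,C,D,E,F]
After op 2 (replace(2, 'b')): offset=6, physical=[b,B,C,D,E,F,G,H], logical=[G,H,b,B,C,D,E,F]
After op 3 (replace(2, 'k')): offset=6, physical=[k,B,C,D,E,F,G,H], logical=[G,H,k,B,C,D,E,F]
After op 4 (rotate(-1)): offset=5, physical=[k,B,C,D,E,F,G,H], logical=[F,G,H,k,B,C,D,E]
After op 5 (replace(0, 'j')): offset=5, physical=[k,B,C,D,E,j,G,H], logical=[j,G,H,k,B,C,D,E]
After op 6 (swap(1, 0)): offset=5, physical=[k,B,C,D,E,G,j,H], logical=[G,j,H,k,B,C,D,E]
After op 7 (rotate(-3)): offset=2, physical=[k,B,C,D,E,G,j,H], logical=[C,D,E,G,j,H,k,B]
After op 8 (rotate(+2)): offset=4, physical=[k,B,C,D,E,G,j,H], logical=[E,G,j,H,k,B,C,D]
After op 9 (rotate(-3)): offset=1, physical=[k,B,C,D,E,G,j,H], logical=[B,C,D,E,G,j,H,k]
After op 10 (rotate(+1)): offset=2, physical=[k,B,C,D,E,G,j,H], logical=[C,D,E,G,j,H,k,B]
After op 11 (swap(2, 0)): offset=2, physical=[k,B,E,D,C,G,j,H], logical=[E,D,C,G,j,H,k,B]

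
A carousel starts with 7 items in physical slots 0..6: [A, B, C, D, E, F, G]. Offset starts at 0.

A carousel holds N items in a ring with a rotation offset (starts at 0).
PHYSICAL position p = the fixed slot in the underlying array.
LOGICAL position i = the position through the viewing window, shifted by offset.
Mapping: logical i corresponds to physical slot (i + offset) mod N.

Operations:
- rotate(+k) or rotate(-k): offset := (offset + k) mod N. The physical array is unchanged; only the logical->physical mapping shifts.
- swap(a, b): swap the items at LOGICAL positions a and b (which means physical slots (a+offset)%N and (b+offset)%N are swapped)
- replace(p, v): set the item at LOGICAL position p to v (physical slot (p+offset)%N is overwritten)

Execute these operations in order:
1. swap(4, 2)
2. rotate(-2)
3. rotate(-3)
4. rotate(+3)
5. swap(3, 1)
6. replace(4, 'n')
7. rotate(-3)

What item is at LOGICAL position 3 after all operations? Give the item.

After op 1 (swap(4, 2)): offset=0, physical=[A,B,E,D,C,F,G], logical=[A,B,E,D,C,F,G]
After op 2 (rotate(-2)): offset=5, physical=[A,B,E,D,C,F,G], logical=[F,G,A,B,E,D,C]
After op 3 (rotate(-3)): offset=2, physical=[A,B,E,D,C,F,G], logical=[E,D,C,F,G,A,B]
After op 4 (rotate(+3)): offset=5, physical=[A,B,E,D,C,F,G], logical=[F,G,A,B,E,D,C]
After op 5 (swap(3, 1)): offset=5, physical=[A,G,E,D,C,F,B], logical=[F,B,A,G,E,D,C]
After op 6 (replace(4, 'n')): offset=5, physical=[A,G,n,D,C,F,B], logical=[F,B,A,G,n,D,C]
After op 7 (rotate(-3)): offset=2, physical=[A,G,n,D,C,F,B], logical=[n,D,C,F,B,A,G]

Answer: F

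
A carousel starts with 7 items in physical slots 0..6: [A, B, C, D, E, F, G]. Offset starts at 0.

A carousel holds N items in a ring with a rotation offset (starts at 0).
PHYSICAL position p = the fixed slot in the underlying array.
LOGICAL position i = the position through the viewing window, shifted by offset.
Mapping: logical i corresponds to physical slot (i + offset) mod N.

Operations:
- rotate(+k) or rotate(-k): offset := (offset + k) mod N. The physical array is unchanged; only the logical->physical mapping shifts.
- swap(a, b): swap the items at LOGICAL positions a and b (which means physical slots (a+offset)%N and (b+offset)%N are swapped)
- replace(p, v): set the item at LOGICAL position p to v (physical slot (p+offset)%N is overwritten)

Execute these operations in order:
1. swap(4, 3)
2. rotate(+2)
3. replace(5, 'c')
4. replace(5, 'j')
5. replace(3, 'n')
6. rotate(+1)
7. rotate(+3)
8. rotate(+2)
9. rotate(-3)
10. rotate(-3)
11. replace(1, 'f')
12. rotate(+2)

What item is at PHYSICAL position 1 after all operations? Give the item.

After op 1 (swap(4, 3)): offset=0, physical=[A,B,C,E,D,F,G], logical=[A,B,C,E,D,F,G]
After op 2 (rotate(+2)): offset=2, physical=[A,B,C,E,D,F,G], logical=[C,E,D,F,G,A,B]
After op 3 (replace(5, 'c')): offset=2, physical=[c,B,C,E,D,F,G], logical=[C,E,D,F,G,c,B]
After op 4 (replace(5, 'j')): offset=2, physical=[j,B,C,E,D,F,G], logical=[C,E,D,F,G,j,B]
After op 5 (replace(3, 'n')): offset=2, physical=[j,B,C,E,D,n,G], logical=[C,E,D,n,G,j,B]
After op 6 (rotate(+1)): offset=3, physical=[j,B,C,E,D,n,G], logical=[E,D,n,G,j,B,C]
After op 7 (rotate(+3)): offset=6, physical=[j,B,C,E,D,n,G], logical=[G,j,B,C,E,D,n]
After op 8 (rotate(+2)): offset=1, physical=[j,B,C,E,D,n,G], logical=[B,C,E,D,n,G,j]
After op 9 (rotate(-3)): offset=5, physical=[j,B,C,E,D,n,G], logical=[n,G,j,B,C,E,D]
After op 10 (rotate(-3)): offset=2, physical=[j,B,C,E,D,n,G], logical=[C,E,D,n,G,j,B]
After op 11 (replace(1, 'f')): offset=2, physical=[j,B,C,f,D,n,G], logical=[C,f,D,n,G,j,B]
After op 12 (rotate(+2)): offset=4, physical=[j,B,C,f,D,n,G], logical=[D,n,G,j,B,C,f]

Answer: B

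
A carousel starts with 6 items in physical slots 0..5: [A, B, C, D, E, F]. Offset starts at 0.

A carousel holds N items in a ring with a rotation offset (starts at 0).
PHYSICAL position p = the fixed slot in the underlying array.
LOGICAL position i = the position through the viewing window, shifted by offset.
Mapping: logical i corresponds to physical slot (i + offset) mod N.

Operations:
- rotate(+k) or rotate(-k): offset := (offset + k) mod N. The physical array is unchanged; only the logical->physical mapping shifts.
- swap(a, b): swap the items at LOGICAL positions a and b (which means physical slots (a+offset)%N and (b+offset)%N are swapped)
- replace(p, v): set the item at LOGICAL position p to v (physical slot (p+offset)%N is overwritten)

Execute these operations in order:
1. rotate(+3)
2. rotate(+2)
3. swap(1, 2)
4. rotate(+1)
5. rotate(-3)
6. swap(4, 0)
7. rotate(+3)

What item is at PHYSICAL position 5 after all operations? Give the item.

After op 1 (rotate(+3)): offset=3, physical=[A,B,C,D,E,F], logical=[D,E,F,A,B,C]
After op 2 (rotate(+2)): offset=5, physical=[A,B,C,D,E,F], logical=[F,A,B,C,D,E]
After op 3 (swap(1, 2)): offset=5, physical=[B,A,C,D,E,F], logical=[F,B,A,C,D,E]
After op 4 (rotate(+1)): offset=0, physical=[B,A,C,D,E,F], logical=[B,A,C,D,E,F]
After op 5 (rotate(-3)): offset=3, physical=[B,A,C,D,E,F], logical=[D,E,F,B,A,C]
After op 6 (swap(4, 0)): offset=3, physical=[B,D,C,A,E,F], logical=[A,E,F,B,D,C]
After op 7 (rotate(+3)): offset=0, physical=[B,D,C,A,E,F], logical=[B,D,C,A,E,F]

Answer: F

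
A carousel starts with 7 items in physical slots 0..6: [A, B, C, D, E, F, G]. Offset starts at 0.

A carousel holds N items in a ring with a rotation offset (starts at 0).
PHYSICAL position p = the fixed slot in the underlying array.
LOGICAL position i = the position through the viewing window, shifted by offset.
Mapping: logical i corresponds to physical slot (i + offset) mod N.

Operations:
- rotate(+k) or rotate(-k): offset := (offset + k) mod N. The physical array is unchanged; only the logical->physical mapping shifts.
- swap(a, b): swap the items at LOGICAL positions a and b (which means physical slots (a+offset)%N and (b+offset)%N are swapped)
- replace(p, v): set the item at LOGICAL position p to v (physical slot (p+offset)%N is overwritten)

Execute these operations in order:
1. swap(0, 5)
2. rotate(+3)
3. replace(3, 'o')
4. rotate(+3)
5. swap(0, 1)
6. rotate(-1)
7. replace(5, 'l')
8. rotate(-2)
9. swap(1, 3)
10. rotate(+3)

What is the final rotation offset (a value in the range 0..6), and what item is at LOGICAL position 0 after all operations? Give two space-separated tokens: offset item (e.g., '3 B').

After op 1 (swap(0, 5)): offset=0, physical=[F,B,C,D,E,A,G], logical=[F,B,C,D,E,A,G]
After op 2 (rotate(+3)): offset=3, physical=[F,B,C,D,E,A,G], logical=[D,E,A,G,F,B,C]
After op 3 (replace(3, 'o')): offset=3, physical=[F,B,C,D,E,A,o], logical=[D,E,A,o,F,B,C]
After op 4 (rotate(+3)): offset=6, physical=[F,B,C,D,E,A,o], logical=[o,F,B,C,D,E,A]
After op 5 (swap(0, 1)): offset=6, physical=[o,B,C,D,E,A,F], logical=[F,o,B,C,D,E,A]
After op 6 (rotate(-1)): offset=5, physical=[o,B,C,D,E,A,F], logical=[A,F,o,B,C,D,E]
After op 7 (replace(5, 'l')): offset=5, physical=[o,B,C,l,E,A,F], logical=[A,F,o,B,C,l,E]
After op 8 (rotate(-2)): offset=3, physical=[o,B,C,l,E,A,F], logical=[l,E,A,F,o,B,C]
After op 9 (swap(1, 3)): offset=3, physical=[o,B,C,l,F,A,E], logical=[l,F,A,E,o,B,C]
After op 10 (rotate(+3)): offset=6, physical=[o,B,C,l,F,A,E], logical=[E,o,B,C,l,F,A]

Answer: 6 E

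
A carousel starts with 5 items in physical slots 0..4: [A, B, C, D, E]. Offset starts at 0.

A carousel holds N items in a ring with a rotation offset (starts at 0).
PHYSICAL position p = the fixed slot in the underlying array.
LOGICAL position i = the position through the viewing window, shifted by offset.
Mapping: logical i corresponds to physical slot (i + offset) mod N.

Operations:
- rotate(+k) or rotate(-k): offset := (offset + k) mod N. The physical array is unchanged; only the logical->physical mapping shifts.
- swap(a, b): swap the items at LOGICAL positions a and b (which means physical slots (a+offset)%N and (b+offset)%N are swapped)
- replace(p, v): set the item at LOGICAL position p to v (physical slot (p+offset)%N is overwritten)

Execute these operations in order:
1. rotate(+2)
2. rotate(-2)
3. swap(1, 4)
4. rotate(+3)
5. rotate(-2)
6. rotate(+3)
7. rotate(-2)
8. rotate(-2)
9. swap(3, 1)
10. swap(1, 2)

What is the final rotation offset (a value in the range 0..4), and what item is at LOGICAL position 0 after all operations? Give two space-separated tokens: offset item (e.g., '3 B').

After op 1 (rotate(+2)): offset=2, physical=[A,B,C,D,E], logical=[C,D,E,A,B]
After op 2 (rotate(-2)): offset=0, physical=[A,B,C,D,E], logical=[A,B,C,D,E]
After op 3 (swap(1, 4)): offset=0, physical=[A,E,C,D,B], logical=[A,E,C,D,B]
After op 4 (rotate(+3)): offset=3, physical=[A,E,C,D,B], logical=[D,B,A,E,C]
After op 5 (rotate(-2)): offset=1, physical=[A,E,C,D,B], logical=[E,C,D,B,A]
After op 6 (rotate(+3)): offset=4, physical=[A,E,C,D,B], logical=[B,A,E,C,D]
After op 7 (rotate(-2)): offset=2, physical=[A,E,C,D,B], logical=[C,D,B,A,E]
After op 8 (rotate(-2)): offset=0, physical=[A,E,C,D,B], logical=[A,E,C,D,B]
After op 9 (swap(3, 1)): offset=0, physical=[A,D,C,E,B], logical=[A,D,C,E,B]
After op 10 (swap(1, 2)): offset=0, physical=[A,C,D,E,B], logical=[A,C,D,E,B]

Answer: 0 A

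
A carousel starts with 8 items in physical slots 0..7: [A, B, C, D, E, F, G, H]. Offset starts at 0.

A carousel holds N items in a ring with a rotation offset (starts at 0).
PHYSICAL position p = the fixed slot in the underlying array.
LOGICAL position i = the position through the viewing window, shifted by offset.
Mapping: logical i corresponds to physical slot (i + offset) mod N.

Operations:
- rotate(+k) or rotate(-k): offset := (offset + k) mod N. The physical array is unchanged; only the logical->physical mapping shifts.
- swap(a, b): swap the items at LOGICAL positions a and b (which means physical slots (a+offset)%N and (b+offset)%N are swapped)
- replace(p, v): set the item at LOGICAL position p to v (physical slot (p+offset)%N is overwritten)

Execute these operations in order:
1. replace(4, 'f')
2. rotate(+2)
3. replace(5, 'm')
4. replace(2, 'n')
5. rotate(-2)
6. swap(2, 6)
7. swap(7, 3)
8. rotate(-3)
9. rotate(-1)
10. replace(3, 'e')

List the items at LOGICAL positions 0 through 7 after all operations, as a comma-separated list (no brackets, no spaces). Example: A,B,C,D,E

After op 1 (replace(4, 'f')): offset=0, physical=[A,B,C,D,f,F,G,H], logical=[A,B,C,D,f,F,G,H]
After op 2 (rotate(+2)): offset=2, physical=[A,B,C,D,f,F,G,H], logical=[C,D,f,F,G,H,A,B]
After op 3 (replace(5, 'm')): offset=2, physical=[A,B,C,D,f,F,G,m], logical=[C,D,f,F,G,m,A,B]
After op 4 (replace(2, 'n')): offset=2, physical=[A,B,C,D,n,F,G,m], logical=[C,D,n,F,G,m,A,B]
After op 5 (rotate(-2)): offset=0, physical=[A,B,C,D,n,F,G,m], logical=[A,B,C,D,n,F,G,m]
After op 6 (swap(2, 6)): offset=0, physical=[A,B,G,D,n,F,C,m], logical=[A,B,G,D,n,F,C,m]
After op 7 (swap(7, 3)): offset=0, physical=[A,B,G,m,n,F,C,D], logical=[A,B,G,m,n,F,C,D]
After op 8 (rotate(-3)): offset=5, physical=[A,B,G,m,n,F,C,D], logical=[F,C,D,A,B,G,m,n]
After op 9 (rotate(-1)): offset=4, physical=[A,B,G,m,n,F,C,D], logical=[n,F,C,D,A,B,G,m]
After op 10 (replace(3, 'e')): offset=4, physical=[A,B,G,m,n,F,C,e], logical=[n,F,C,e,A,B,G,m]

Answer: n,F,C,e,A,B,G,m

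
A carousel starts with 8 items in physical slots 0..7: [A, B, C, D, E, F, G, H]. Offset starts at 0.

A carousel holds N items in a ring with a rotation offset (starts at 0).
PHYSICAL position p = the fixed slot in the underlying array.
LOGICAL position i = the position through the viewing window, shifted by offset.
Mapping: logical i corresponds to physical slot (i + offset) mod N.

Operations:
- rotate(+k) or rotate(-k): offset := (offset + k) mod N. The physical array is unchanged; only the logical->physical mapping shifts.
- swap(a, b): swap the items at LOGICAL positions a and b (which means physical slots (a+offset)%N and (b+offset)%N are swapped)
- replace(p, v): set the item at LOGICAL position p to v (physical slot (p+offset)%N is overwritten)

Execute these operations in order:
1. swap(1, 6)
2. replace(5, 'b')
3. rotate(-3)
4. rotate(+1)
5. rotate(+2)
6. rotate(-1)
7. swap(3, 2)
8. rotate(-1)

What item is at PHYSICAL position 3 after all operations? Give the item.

Answer: D

Derivation:
After op 1 (swap(1, 6)): offset=0, physical=[A,G,C,D,E,F,B,H], logical=[A,G,C,D,E,F,B,H]
After op 2 (replace(5, 'b')): offset=0, physical=[A,G,C,D,E,b,B,H], logical=[A,G,C,D,E,b,B,H]
After op 3 (rotate(-3)): offset=5, physical=[A,G,C,D,E,b,B,H], logical=[b,B,H,A,G,C,D,E]
After op 4 (rotate(+1)): offset=6, physical=[A,G,C,D,E,b,B,H], logical=[B,H,A,G,C,D,E,b]
After op 5 (rotate(+2)): offset=0, physical=[A,G,C,D,E,b,B,H], logical=[A,G,C,D,E,b,B,H]
After op 6 (rotate(-1)): offset=7, physical=[A,G,C,D,E,b,B,H], logical=[H,A,G,C,D,E,b,B]
After op 7 (swap(3, 2)): offset=7, physical=[A,C,G,D,E,b,B,H], logical=[H,A,C,G,D,E,b,B]
After op 8 (rotate(-1)): offset=6, physical=[A,C,G,D,E,b,B,H], logical=[B,H,A,C,G,D,E,b]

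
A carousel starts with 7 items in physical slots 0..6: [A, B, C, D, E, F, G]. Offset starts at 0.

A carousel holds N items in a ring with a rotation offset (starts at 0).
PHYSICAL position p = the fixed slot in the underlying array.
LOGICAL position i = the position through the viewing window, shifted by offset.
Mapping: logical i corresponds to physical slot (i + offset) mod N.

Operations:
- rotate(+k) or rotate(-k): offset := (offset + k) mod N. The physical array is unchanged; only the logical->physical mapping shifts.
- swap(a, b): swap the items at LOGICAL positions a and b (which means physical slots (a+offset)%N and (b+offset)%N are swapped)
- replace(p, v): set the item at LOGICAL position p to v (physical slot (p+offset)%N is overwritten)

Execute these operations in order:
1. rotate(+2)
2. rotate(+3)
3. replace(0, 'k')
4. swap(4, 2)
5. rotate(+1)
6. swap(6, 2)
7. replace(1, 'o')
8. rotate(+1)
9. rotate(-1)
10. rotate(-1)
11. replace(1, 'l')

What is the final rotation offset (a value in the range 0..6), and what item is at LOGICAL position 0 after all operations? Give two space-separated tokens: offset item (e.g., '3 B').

Answer: 5 B

Derivation:
After op 1 (rotate(+2)): offset=2, physical=[A,B,C,D,E,F,G], logical=[C,D,E,F,G,A,B]
After op 2 (rotate(+3)): offset=5, physical=[A,B,C,D,E,F,G], logical=[F,G,A,B,C,D,E]
After op 3 (replace(0, 'k')): offset=5, physical=[A,B,C,D,E,k,G], logical=[k,G,A,B,C,D,E]
After op 4 (swap(4, 2)): offset=5, physical=[C,B,A,D,E,k,G], logical=[k,G,C,B,A,D,E]
After op 5 (rotate(+1)): offset=6, physical=[C,B,A,D,E,k,G], logical=[G,C,B,A,D,E,k]
After op 6 (swap(6, 2)): offset=6, physical=[C,k,A,D,E,B,G], logical=[G,C,k,A,D,E,B]
After op 7 (replace(1, 'o')): offset=6, physical=[o,k,A,D,E,B,G], logical=[G,o,k,A,D,E,B]
After op 8 (rotate(+1)): offset=0, physical=[o,k,A,D,E,B,G], logical=[o,k,A,D,E,B,G]
After op 9 (rotate(-1)): offset=6, physical=[o,k,A,D,E,B,G], logical=[G,o,k,A,D,E,B]
After op 10 (rotate(-1)): offset=5, physical=[o,k,A,D,E,B,G], logical=[B,G,o,k,A,D,E]
After op 11 (replace(1, 'l')): offset=5, physical=[o,k,A,D,E,B,l], logical=[B,l,o,k,A,D,E]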